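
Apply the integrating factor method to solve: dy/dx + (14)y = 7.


P(x) = 14, Q(x) = 7; integrating factor μ = e^(14x).
(μ y)' = 7e^(14x) ⇒ μ y = (1/2)e^(14x) + C.
Divide by μ: y = 1/2 + Ce^(-14x).


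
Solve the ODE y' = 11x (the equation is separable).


Integrate both sides with respect to x: y = ∫ 11x dx = (11/2)x^2 + C.


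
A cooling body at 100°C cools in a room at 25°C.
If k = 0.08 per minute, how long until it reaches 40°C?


From T(t) = T_a + (T₀ - T_a)e^(-kt), set T(t) = 40:
(40 - 25) / (100 - 25) = e^(-0.08t), so t = -ln(0.200)/0.08 ≈ 20.1 minutes.


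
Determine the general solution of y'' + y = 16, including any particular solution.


Homogeneous part: r² + 1 = 0 ⇒ r = ±1i, so y_h = C₁cos(x) + C₂sin(x).
Try constant y_p = A; plug in: 1A = 16 ⇒ A = 16.
General solution: y = C₁cos(x) + C₂sin(x) + 16.


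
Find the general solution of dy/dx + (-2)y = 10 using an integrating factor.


P(x) = -2 ⇒ μ = e^(-2x).
(μ y)' = 10e^(-2x) ⇒ μ y = -5e^(-2x) + C.
Divide by μ: y = -5 + Ce^(2x).


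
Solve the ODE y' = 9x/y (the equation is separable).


Separate variables: y dy = 9x dx.
Integrate both sides: y²/2 = (9/2)x^2 + C₀.
Multiply by 2: y² = 9x^2 + C.


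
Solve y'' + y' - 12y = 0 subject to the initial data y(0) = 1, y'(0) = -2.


Characteristic roots of r² + r - 12 = 0 are -4, 3.
General solution y = c₁ e^(-4x) + c₂ e^(3x).
Apply y(0) = 1: c₁ + c₂ = 1. Apply y'(0) = -2: -4 c₁ + 3 c₂ = -2.
Solve: c₁ = 5/7, c₂ = 2/7.
Particular solution: y = (5/7)e^(-4x) + (2/7)e^(3x).


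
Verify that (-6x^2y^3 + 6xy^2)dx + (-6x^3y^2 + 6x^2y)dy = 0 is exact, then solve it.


Check exactness: ∂M/∂y = -18x^2y^2 + 12xy and ∂N/∂x = -18x^2y^2 + 12xy; equal, so the equation is exact.
Integrate M with respect to x (treating y as constant): ∫M dx = -2x^3y^3 + 3x^2y^2 + h(y).
Differentiate w.r.t. y and set equal to N: all terms match, so h'(y) = 0 and h is a constant absorbed into C.
General solution: -2x^3y^3 + 3x^2y^2 = C.


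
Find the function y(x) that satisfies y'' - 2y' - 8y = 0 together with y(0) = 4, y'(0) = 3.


Characteristic roots of r² - 2r - 8 = 0 are -2, 4.
General solution y = c₁ e^(-2x) + c₂ e^(4x).
Apply y(0) = 4: c₁ + c₂ = 4. Apply y'(0) = 3: -2 c₁ + 4 c₂ = 3.
Solve: c₁ = 13/6, c₂ = 11/6.
Particular solution: y = (13/6)e^(-2x) + (11/6)e^(4x).


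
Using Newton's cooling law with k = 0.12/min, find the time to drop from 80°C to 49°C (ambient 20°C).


From T(t) = T_a + (T₀ - T_a)e^(-kt), set T(t) = 49:
(49 - 20) / (80 - 20) = e^(-0.12t), so t = -ln(0.483)/0.12 ≈ 6.1 minutes.


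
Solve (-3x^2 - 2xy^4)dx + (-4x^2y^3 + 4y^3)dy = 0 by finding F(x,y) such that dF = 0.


Check exactness: ∂M/∂y = -8xy^3 and ∂N/∂x = -8xy^3; equal, so the equation is exact.
Integrate M with respect to x (treating y as constant): ∫M dx = -x^3 - x^2y^4 + h(y).
Differentiate w.r.t. y and set equal to N: the x-dependent terms already match, leaving h'(y) = 4y^3. Integrate: h(y) = y^4.
So F(x,y) = -x^3 - x^2y^4 + y^4.
General solution: -x^3 - x^2y^4 + y^4 = C.


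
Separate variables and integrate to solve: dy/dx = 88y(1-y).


Separate: dy/[y(1-y)] = 88 dx.
Partial fractions: 1/[y(1-y)] = 1/y + 1/(1-y).
Integrate: ln|y/(1-y)| = 88x + C₀.
Solve for y: y = 1/(1 + Ce^(-88x)).


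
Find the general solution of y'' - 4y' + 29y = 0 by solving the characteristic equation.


Characteristic equation: r² - 4r + 29 = 0.
Discriminant is negative; roots r = 2 ± 5i (complex conjugate pair).
General solution uses e^(α x)(C₁ cos(β x) + C₂ sin(β x)): y = e^(2x)(C₁cos(5x) + C₂sin(5x)).


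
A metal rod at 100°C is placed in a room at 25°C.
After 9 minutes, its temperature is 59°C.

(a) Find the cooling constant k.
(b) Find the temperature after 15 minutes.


Newton's law: T(t) = T_a + (T₀ - T_a)e^(-kt).
(a) Use T(9) = 59: (59 - 25)/(100 - 25) = e^(-k·9), so k = -ln(0.453)/9 ≈ 0.0879.
(b) Apply k to t = 15: T(15) = 25 + (75)e^(-1.319) ≈ 45.1°C.


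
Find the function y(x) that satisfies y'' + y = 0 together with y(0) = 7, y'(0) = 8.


Characteristic roots of r² + 1 = 0 are ±1i, so y = C₁cos(x) + C₂sin(x).
Apply y(0) = 7: C₁ = 7. Differentiate and apply y'(0) = 8: 1·C₂ = 8, so C₂ = 8.
Particular solution: y = 7cos(x) + 8sin(x).


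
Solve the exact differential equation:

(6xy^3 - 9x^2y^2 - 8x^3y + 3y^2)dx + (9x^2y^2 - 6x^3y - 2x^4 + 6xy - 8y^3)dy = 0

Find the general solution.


Check exactness: ∂M/∂y = 18xy^2 - 18x^2y - 8x^3 + 6y and ∂N/∂x = 18xy^2 - 18x^2y - 8x^3 + 6y; equal, so the equation is exact.
Integrate M with respect to x (treating y as constant): ∫M dx = 3x^2y^3 - 3x^3y^2 - 2x^4y + 3xy^2 + h(y).
Differentiate w.r.t. y and set equal to N: the x-dependent terms already match, leaving h'(y) = -8y^3. Integrate: h(y) = -2y^4.
So F(x,y) = 3x^2y^3 - 3x^3y^2 - 2x^4y + 3xy^2 - 2y^4.
General solution: 3x^2y^3 - 3x^3y^2 - 2x^4y + 3xy^2 - 2y^4 = C.


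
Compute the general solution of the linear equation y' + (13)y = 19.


P(x) = 13, Q(x) = 19; integrating factor μ = e^(13x).
(μ y)' = 19e^(13x) ⇒ μ y = (19/13)e^(13x) + C.
Divide by μ: y = 19/13 + Ce^(-13x).


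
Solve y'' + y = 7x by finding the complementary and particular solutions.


Homogeneous: r² + 1 = 0 ⇒ r = ±1i, y_h = C₁cos(x) + C₂sin(x).
Polynomial forcing; try y_p = Ax + B. Then y_p'' + 1 y_p = 1(Ax + B) = 7x, so B = 0 and A = 7.
General solution: y = C₁cos(x) + C₂sin(x) + 7x.


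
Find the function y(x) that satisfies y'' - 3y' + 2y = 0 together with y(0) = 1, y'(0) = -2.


Characteristic roots of r² - 3r + 2 = 0 are 2, 1.
General solution y = c₁ e^(2x) + c₂ e^(x).
Apply y(0) = 1: c₁ + c₂ = 1. Apply y'(0) = -2: 2 c₁ + 1 c₂ = -2.
Solve: c₁ = -3, c₂ = 4.
Particular solution: y = -3e^(2x) + 4e^(x).


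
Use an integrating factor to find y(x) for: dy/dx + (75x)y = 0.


P(x) = 75x ⇒ μ = e^((75/2)x²).
Q(x) = 0 so μ y is constant: y = Ce^(-(75/2)x²).


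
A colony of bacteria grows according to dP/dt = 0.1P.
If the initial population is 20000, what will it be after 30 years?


The ODE dP/dt = 0.1P has solution P(t) = P(0)e^(0.1t).
Substitute P(0) = 20000 and t = 30: P(30) = 20000 e^(3.00) ≈ 401711.


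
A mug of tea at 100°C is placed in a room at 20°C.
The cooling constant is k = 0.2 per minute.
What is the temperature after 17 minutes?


Newton's law: dT/dt = -k(T - T_a) has solution T(t) = T_a + (T₀ - T_a)e^(-kt).
Plug in T_a = 20, T₀ = 100, k = 0.2, t = 17: T(17) = 20 + (80)e^(-3.40) ≈ 22.7°C.


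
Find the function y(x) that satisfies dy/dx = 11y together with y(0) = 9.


General solution of y' = 11y is y = Ce^(11x).
Apply y(0) = 9: C = 9.
Particular solution: y = 9e^(11x).


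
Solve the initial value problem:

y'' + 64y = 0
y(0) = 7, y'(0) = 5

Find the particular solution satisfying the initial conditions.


Characteristic roots of r² + 64 = 0 are ±8i, so y = C₁cos(8x) + C₂sin(8x).
Apply y(0) = 7: C₁ = 7. Differentiate and apply y'(0) = 5: 8·C₂ = 5, so C₂ = 5/8.
Particular solution: y = 7cos(8x) + (5/8)sin(8x).


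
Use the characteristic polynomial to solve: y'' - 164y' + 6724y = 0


Characteristic equation: r² - 164r + 6724 = 0, i.e. (r - 82)² = 0.
Repeated root r = 82; include an x factor for the second linearly independent solution.
General solution: y = (C₁ + C₂x)e^(82x).


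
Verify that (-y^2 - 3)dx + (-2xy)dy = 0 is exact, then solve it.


Check exactness: ∂M/∂y = -2y and ∂N/∂x = -2y; equal, so the equation is exact.
Integrate M with respect to x (treating y as constant): ∫M dx = -xy^2 - 3x + h(y).
Differentiate w.r.t. y and set equal to N: all terms match, so h'(y) = 0 and h is a constant absorbed into C.
General solution: -xy^2 - 3x = C.


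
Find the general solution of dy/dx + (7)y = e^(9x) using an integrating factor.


P(x) = 7 ⇒ μ = e^(7x).
(μ y)' = e^(16x) ⇒ μ y = e^(16x)/16 + C.
Divide by μ: y = (1/16)e^(9x) + Ce^(-7x).


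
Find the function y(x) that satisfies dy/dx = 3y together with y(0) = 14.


General solution of y' = 3y is y = Ce^(3x).
Apply y(0) = 14: C = 14.
Particular solution: y = 14e^(3x).


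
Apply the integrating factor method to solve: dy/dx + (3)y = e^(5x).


P(x) = 3 ⇒ μ = e^(3x).
(μ y)' = e^(8x) ⇒ μ y = e^(8x)/8 + C.
Divide by μ: y = (1/8)e^(5x) + Ce^(-3x).


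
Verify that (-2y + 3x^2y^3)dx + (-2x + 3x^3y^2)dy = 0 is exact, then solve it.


Check exactness: ∂M/∂y = -2 + 9x^2y^2 and ∂N/∂x = -2 + 9x^2y^2; equal, so the equation is exact.
Integrate M with respect to x (treating y as constant): ∫M dx = -2xy + x^3y^3 + h(y).
Differentiate w.r.t. y and set equal to N: all terms match, so h'(y) = 0 and h is a constant absorbed into C.
General solution: -2xy + x^3y^3 = C.


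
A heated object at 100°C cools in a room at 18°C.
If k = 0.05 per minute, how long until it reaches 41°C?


From T(t) = T_a + (T₀ - T_a)e^(-kt), set T(t) = 41:
(41 - 18) / (100 - 18) = e^(-0.05t), so t = -ln(0.280)/0.05 ≈ 25.4 minutes.


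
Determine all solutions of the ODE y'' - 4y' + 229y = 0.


Characteristic equation: r² - 4r + 229 = 0.
Discriminant is negative; roots r = 2 ± 15i (complex conjugate pair).
General solution uses e^(α x)(C₁ cos(β x) + C₂ sin(β x)): y = e^(2x)(C₁cos(15x) + C₂sin(15x)).


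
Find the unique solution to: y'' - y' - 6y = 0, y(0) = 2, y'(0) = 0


Characteristic roots of r² - r - 6 = 0 are 3, -2.
General solution y = c₁ e^(3x) + c₂ e^(-2x).
Apply y(0) = 2: c₁ + c₂ = 2. Apply y'(0) = 0: 3 c₁ - 2 c₂ = 0.
Solve: c₁ = 4/5, c₂ = 6/5.
Particular solution: y = (4/5)e^(3x) + (6/5)e^(-2x).


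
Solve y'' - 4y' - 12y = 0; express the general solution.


Characteristic equation: r² - 4r - 12 = 0.
Factor: (r - 6)(r + 2) = 0 ⇒ r = 6, -2 (distinct real).
General solution: y = C₁e^(6x) + C₂e^(-2x).


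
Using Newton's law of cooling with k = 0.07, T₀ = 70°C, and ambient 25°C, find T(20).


Newton's law: dT/dt = -k(T - T_a) has solution T(t) = T_a + (T₀ - T_a)e^(-kt).
Plug in T_a = 25, T₀ = 70, k = 0.07, t = 20: T(20) = 25 + (45)e^(-1.40) ≈ 36.1°C.


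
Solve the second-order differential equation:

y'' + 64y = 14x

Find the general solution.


Homogeneous: r² + 64 = 0 ⇒ r = ±8i, y_h = C₁cos(8x) + C₂sin(8x).
Polynomial forcing; try y_p = Ax + B. Then y_p'' + 64 y_p = 64(Ax + B) = 14x, so B = 0 and A = 7/32.
General solution: y = C₁cos(8x) + C₂sin(8x) + (7/32)x.


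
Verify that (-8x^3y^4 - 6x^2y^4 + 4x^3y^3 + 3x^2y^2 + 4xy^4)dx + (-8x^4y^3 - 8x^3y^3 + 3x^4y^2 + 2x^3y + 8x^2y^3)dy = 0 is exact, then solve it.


Check exactness: ∂M/∂y = -32x^3y^3 - 24x^2y^3 + 12x^3y^2 + 6x^2y + 16xy^3 and ∂N/∂x = -32x^3y^3 - 24x^2y^3 + 12x^3y^2 + 6x^2y + 16xy^3; equal, so the equation is exact.
Integrate M with respect to x (treating y as constant): ∫M dx = -2x^4y^4 - 2x^3y^4 + x^4y^3 + x^3y^2 + 2x^2y^4 + h(y).
Differentiate w.r.t. y and set equal to N: all terms match, so h'(y) = 0 and h is a constant absorbed into C.
General solution: -2x^4y^4 - 2x^3y^4 + x^4y^3 + x^3y^2 + 2x^2y^4 = C.


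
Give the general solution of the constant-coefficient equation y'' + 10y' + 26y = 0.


Characteristic equation: r² + 10r + 26 = 0.
Discriminant is negative; roots r = -5 ± 1i (complex conjugate pair).
General solution uses e^(α x)(C₁ cos(β x) + C₂ sin(β x)): y = e^(-5x)(C₁cos(x) + C₂sin(x)).


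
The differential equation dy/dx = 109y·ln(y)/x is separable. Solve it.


Separate: dy/[y ln(y)] = 109 dx/x.
Substitute u = ln(y): du/u = 109 dx/x.
Integrate: ln|ln(y)| = 109ln|x| + C₀, hence ln(y) = C·x^109.


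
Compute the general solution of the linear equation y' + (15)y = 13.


P(x) = 15, Q(x) = 13; integrating factor μ = e^(15x).
(μ y)' = 13e^(15x) ⇒ μ y = (13/15)e^(15x) + C.
Divide by μ: y = 13/15 + Ce^(-15x).


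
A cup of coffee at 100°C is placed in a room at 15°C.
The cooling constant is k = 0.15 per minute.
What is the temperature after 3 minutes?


Newton's law: dT/dt = -k(T - T_a) has solution T(t) = T_a + (T₀ - T_a)e^(-kt).
Plug in T_a = 15, T₀ = 100, k = 0.15, t = 3: T(3) = 15 + (85)e^(-0.45) ≈ 69.2°C.


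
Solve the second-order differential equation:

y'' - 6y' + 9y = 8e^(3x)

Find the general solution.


Characteristic polynomial (r - 3)² = 0; repeated root r = 3.
y_h = (C₁ + C₂x)e^(3x). Forcing matches the repeated root (resonance), so try y_p = Ax² e^(3x).
Substitute and solve for A: 2A = 8, so A = 4.
General solution: y = (C₁ + C₂x + 4x²)e^(3x).


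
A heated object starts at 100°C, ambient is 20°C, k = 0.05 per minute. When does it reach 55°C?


From T(t) = T_a + (T₀ - T_a)e^(-kt), set T(t) = 55:
(55 - 20) / (100 - 20) = e^(-0.05t), so t = -ln(0.438)/0.05 ≈ 16.5 minutes.


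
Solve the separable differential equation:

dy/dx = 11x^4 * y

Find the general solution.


Separate variables: dy/y = 11x^4 dx.
Integrate: ln|y| = (11/5)x^5 + C₀.
Exponentiate: y = Ce^((11/5)x^5).


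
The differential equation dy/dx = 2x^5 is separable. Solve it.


Integrate both sides with respect to x: y = ∫ 2x^5 dx = (1/3)x^6 + C.


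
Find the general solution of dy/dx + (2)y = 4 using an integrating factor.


P(x) = 2, Q(x) = 4; integrating factor μ = e^(2x).
(μ y)' = 4e^(2x) ⇒ μ y = 2e^(2x) + C.
Divide by μ: y = 2 + Ce^(-2x).


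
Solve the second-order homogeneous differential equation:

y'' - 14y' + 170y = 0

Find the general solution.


Characteristic equation: r² - 14r + 170 = 0.
Discriminant is negative; roots r = 7 ± 11i (complex conjugate pair).
General solution uses e^(α x)(C₁ cos(β x) + C₂ sin(β x)): y = e^(7x)(C₁cos(11x) + C₂sin(11x)).


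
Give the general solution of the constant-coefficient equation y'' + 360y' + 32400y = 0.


Characteristic equation: r² + 360r + 32400 = 0, i.e. (r + 180)² = 0.
Repeated root r = -180; include an x factor for the second linearly independent solution.
General solution: y = (C₁ + C₂x)e^(-180x).


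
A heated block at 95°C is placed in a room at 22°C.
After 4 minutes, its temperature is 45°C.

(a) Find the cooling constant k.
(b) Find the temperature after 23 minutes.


Newton's law: T(t) = T_a + (T₀ - T_a)e^(-kt).
(a) Use T(4) = 45: (45 - 22)/(95 - 22) = e^(-k·4), so k = -ln(0.315)/4 ≈ 0.2887.
(b) Apply k to t = 23: T(23) = 22 + (73)e^(-6.641) ≈ 22.1°C.


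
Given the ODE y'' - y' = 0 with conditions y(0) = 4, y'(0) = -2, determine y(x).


Characteristic roots of r² - r = 0 are 1, 0.
General solution y = c₁ e^(x) + c₂.
Apply y(0) = 4: c₁ + c₂ = 4. Apply y'(0) = -2: 1 c₁ + 0 c₂ = -2.
Solve: c₁ = -2, c₂ = 6.
Particular solution: y = -2e^(x) + 6.


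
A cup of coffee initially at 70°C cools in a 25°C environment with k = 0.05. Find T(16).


Newton's law: dT/dt = -k(T - T_a) has solution T(t) = T_a + (T₀ - T_a)e^(-kt).
Plug in T_a = 25, T₀ = 70, k = 0.05, t = 16: T(16) = 25 + (45)e^(-0.80) ≈ 45.2°C.


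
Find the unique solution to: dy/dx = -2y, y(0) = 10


General solution of y' = -2y is y = Ce^(-2x).
Apply y(0) = 10: C = 10.
Particular solution: y = 10e^(-2x).


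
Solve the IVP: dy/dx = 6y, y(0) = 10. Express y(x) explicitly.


General solution of y' = 6y is y = Ce^(6x).
Apply y(0) = 10: C = 10.
Particular solution: y = 10e^(6x).


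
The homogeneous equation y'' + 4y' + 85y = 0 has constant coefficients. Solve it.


Characteristic equation: r² + 4r + 85 = 0.
Discriminant is negative; roots r = -2 ± 9i (complex conjugate pair).
General solution uses e^(α x)(C₁ cos(β x) + C₂ sin(β x)): y = e^(-2x)(C₁cos(9x) + C₂sin(9x)).


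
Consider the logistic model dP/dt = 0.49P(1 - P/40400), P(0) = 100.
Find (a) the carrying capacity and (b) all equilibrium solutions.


Logistic ODE dP/dt = 0.49P(1 - P/40400) has equilibria where dP/dt = 0, i.e. P = 0 or P = 40400.
The coefficient (1 - P/K) = 0 when P = K, identifying K = 40400 as the carrying capacity.
(a) K = 40400; (b) equilibria P = 0 and P = 40400.


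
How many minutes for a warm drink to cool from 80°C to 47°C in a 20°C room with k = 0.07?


From T(t) = T_a + (T₀ - T_a)e^(-kt), set T(t) = 47:
(47 - 20) / (80 - 20) = e^(-0.07t), so t = -ln(0.450)/0.07 ≈ 11.4 minutes.


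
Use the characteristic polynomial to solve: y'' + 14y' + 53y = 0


Characteristic equation: r² + 14r + 53 = 0.
Discriminant is negative; roots r = -7 ± 2i (complex conjugate pair).
General solution uses e^(α x)(C₁ cos(β x) + C₂ sin(β x)): y = e^(-7x)(C₁cos(2x) + C₂sin(2x)).


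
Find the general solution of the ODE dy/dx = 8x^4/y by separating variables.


Separate variables: y dy = 8x^4 dx.
Integrate both sides: y²/2 = (8/5)x^5 + C₀.
Multiply by 2: y² = (16/5)x^5 + C.


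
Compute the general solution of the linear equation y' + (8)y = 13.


P(x) = 8, Q(x) = 13; integrating factor μ = e^(8x).
(μ y)' = 13e^(8x) ⇒ μ y = (13/8)e^(8x) + C.
Divide by μ: y = 13/8 + Ce^(-8x).


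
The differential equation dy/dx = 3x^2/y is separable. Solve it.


Separate variables: y dy = 3x^2 dx.
Integrate both sides: y²/2 = x^3 + C₀.
Multiply by 2: y² = 2x^3 + C.


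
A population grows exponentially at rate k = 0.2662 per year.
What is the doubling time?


Exponential growth: P(t) = P₀ e^(0.2662t). Set P(t)/P₀ = 2: e^(0.2662t) = 2.
Solve: t = ln(2)/0.2662 ≈ 2.60 years.


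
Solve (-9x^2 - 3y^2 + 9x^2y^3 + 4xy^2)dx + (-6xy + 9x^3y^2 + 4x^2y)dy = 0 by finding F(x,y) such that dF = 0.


Check exactness: ∂M/∂y = -6y + 27x^2y^2 + 8xy and ∂N/∂x = -6y + 27x^2y^2 + 8xy; equal, so the equation is exact.
Integrate M with respect to x (treating y as constant): ∫M dx = -3x^3 - 3xy^2 + 3x^3y^3 + 2x^2y^2 + h(y).
Differentiate w.r.t. y and set equal to N: all terms match, so h'(y) = 0 and h is a constant absorbed into C.
General solution: -3x^3 - 3xy^2 + 3x^3y^3 + 2x^2y^2 = C.


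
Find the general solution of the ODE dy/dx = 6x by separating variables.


Integrate both sides with respect to x: y = ∫ 6x dx = 3x^2 + C.


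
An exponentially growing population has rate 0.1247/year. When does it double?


Exponential growth: P(t) = P₀ e^(0.1247t). Set P(t)/P₀ = 2: e^(0.1247t) = 2.
Solve: t = ln(2)/0.1247 ≈ 5.56 years.


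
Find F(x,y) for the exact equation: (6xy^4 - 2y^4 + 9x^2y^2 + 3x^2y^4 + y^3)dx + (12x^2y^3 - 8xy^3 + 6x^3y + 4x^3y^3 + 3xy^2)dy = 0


Check exactness: ∂M/∂y = 24xy^3 - 8y^3 + 18x^2y + 12x^2y^3 + 3y^2 and ∂N/∂x = 24xy^3 - 8y^3 + 18x^2y + 12x^2y^3 + 3y^2; equal, so the equation is exact.
Integrate M with respect to x (treating y as constant): ∫M dx = 3x^2y^4 - 2xy^4 + 3x^3y^2 + x^3y^4 + xy^3 + h(y).
Differentiate w.r.t. y and set equal to N: all terms match, so h'(y) = 0 and h is a constant absorbed into C.
General solution: 3x^2y^4 - 2xy^4 + 3x^3y^2 + x^3y^4 + xy^3 = C.


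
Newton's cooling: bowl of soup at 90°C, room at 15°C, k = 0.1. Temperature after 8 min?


Newton's law: dT/dt = -k(T - T_a) has solution T(t) = T_a + (T₀ - T_a)e^(-kt).
Plug in T_a = 15, T₀ = 90, k = 0.1, t = 8: T(8) = 15 + (75)e^(-0.80) ≈ 48.7°C.


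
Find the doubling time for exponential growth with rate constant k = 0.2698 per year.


Exponential growth: P(t) = P₀ e^(0.2698t). Set P(t)/P₀ = 2: e^(0.2698t) = 2.
Solve: t = ln(2)/0.2698 ≈ 2.57 years.


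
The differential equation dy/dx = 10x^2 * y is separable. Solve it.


Separate variables: dy/y = 10x^2 dx.
Integrate: ln|y| = (10/3)x^3 + C₀.
Exponentiate: y = Ce^((10/3)x^3).


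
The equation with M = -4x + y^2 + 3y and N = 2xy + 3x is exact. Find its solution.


Check exactness: ∂M/∂y = 2y + 3 and ∂N/∂x = 2y + 3; equal, so the equation is exact.
Integrate M with respect to x (treating y as constant): ∫M dx = -2x^2 + xy^2 + 3xy + h(y).
Differentiate w.r.t. y and set equal to N: all terms match, so h'(y) = 0 and h is a constant absorbed into C.
General solution: -2x^2 + xy^2 + 3xy = C.


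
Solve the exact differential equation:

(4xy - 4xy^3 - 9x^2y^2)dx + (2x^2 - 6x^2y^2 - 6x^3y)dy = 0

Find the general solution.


Check exactness: ∂M/∂y = 4x - 12xy^2 - 18x^2y and ∂N/∂x = 4x - 12xy^2 - 18x^2y; equal, so the equation is exact.
Integrate M with respect to x (treating y as constant): ∫M dx = 2x^2y - 2x^2y^3 - 3x^3y^2 + h(y).
Differentiate w.r.t. y and set equal to N: all terms match, so h'(y) = 0 and h is a constant absorbed into C.
General solution: 2x^2y - 2x^2y^3 - 3x^3y^2 = C.


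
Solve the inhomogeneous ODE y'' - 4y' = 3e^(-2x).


Characteristic roots of r² - 4r = 0 are 0, 4.
y_h = C₁ + C₂e^(4x).
Forcing exponent -2 is not a characteristic root; try y_p = Ae^(-2x).
Substitute: A·(4 + (-4)·-2 + (0)) = A·12 = 3, so A = 1/4.
General solution: y = C₁ + C₂e^(4x) + (1/4)e^(-2x).


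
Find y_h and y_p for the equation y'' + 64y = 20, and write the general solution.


Homogeneous part: r² + 64 = 0 ⇒ r = ±8i, so y_h = C₁cos(8x) + C₂sin(8x).
Try constant y_p = A; plug in: 64A = 20 ⇒ A = 5/16.
General solution: y = C₁cos(8x) + C₂sin(8x) + 5/16.


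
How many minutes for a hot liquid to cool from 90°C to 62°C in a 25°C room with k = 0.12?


From T(t) = T_a + (T₀ - T_a)e^(-kt), set T(t) = 62:
(62 - 25) / (90 - 25) = e^(-0.12t), so t = -ln(0.569)/0.12 ≈ 4.7 minutes.


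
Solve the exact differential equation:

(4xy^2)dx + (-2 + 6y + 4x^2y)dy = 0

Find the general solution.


Check exactness: ∂M/∂y = 8xy and ∂N/∂x = 8xy; equal, so the equation is exact.
Integrate M with respect to x (treating y as constant): ∫M dx = 2x^2y^2 + h(y).
Differentiate w.r.t. y and set equal to N: the x-dependent terms already match, leaving h'(y) = -2 + 6y. Integrate: h(y) = -2y + 3y^2.
So F(x,y) = -2y + 3y^2 + 2x^2y^2.
General solution: -2y + 3y^2 + 2x^2y^2 = C.


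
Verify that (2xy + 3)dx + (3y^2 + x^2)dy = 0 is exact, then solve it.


Check exactness: ∂M/∂y = 2x and ∂N/∂x = 2x; equal, so the equation is exact.
Integrate M with respect to x (treating y as constant): ∫M dx = x^2y + 3x + h(y).
Differentiate w.r.t. y and set equal to N: the x-dependent terms already match, leaving h'(y) = 3y^2. Integrate: h(y) = y^3.
So F(x,y) = y^3 + x^2y + 3x.
General solution: y^3 + x^2y + 3x = C.


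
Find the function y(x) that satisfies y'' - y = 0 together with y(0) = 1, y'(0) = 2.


Characteristic roots of r² - 1 = 0 are -1, 1.
General solution y = c₁ e^(-x) + c₂ e^(x).
Apply y(0) = 1: c₁ + c₂ = 1. Apply y'(0) = 2: -1 c₁ + 1 c₂ = 2.
Solve: c₁ = -1/2, c₂ = 3/2.
Particular solution: y = -(1/2)e^(-x) + (3/2)e^(x).


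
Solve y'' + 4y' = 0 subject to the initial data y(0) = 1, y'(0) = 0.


Characteristic roots of r² + 4r = 0 are 0, -4.
General solution y = c₁ + c₂ e^(-4x).
Apply y(0) = 1: c₁ + c₂ = 1. Apply y'(0) = 0: 0 c₁ - 4 c₂ = 0.
Solve: c₁ = 1, c₂ = 0.
Particular solution: y = 1 + 0e^(-4x).


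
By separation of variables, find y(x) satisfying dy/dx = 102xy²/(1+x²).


Separate: dy/y² = 102x/(1+x²) dx.
Integrate LHS: ∫ dy/y² = -1/y.
Integrate RHS via u = 1+x²: 51ln(1+x²) + C.
Result: -1/y = 51ln(1+x²) + C.


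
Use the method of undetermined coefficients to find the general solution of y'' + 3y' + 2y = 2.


Characteristic roots of r² + 3r + 2 = 0 are -2, -1.
y_h = C₁e^(-2x) + C₂e^(-x).
Constant forcing; try y_p = A. Then 2A = 2 ⇒ A = 1.
General solution: y = C₁e^(-2x) + C₂e^(-x) + 1.


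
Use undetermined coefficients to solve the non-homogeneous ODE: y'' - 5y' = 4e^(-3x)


Characteristic roots of r² - 5r = 0 are 0, 5.
y_h = C₁ + C₂e^(5x).
Forcing exponent -3 is not a characteristic root; try y_p = Ae^(-3x).
Substitute: A·(9 + (-5)·-3 + (0)) = A·24 = 4, so A = 1/6.
General solution: y = C₁ + C₂e^(5x) + (1/6)e^(-3x).


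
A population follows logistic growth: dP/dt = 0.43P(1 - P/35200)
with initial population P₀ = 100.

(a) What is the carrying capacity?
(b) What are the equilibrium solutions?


Logistic ODE dP/dt = 0.43P(1 - P/35200) has equilibria where dP/dt = 0, i.e. P = 0 or P = 35200.
The coefficient (1 - P/K) = 0 when P = K, identifying K = 35200 as the carrying capacity.
(a) K = 35200; (b) equilibria P = 0 and P = 35200.


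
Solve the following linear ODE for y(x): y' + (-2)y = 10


P(x) = -2 ⇒ μ = e^(-2x).
(μ y)' = 10e^(-2x) ⇒ μ y = -5e^(-2x) + C.
Divide by μ: y = -5 + Ce^(2x).


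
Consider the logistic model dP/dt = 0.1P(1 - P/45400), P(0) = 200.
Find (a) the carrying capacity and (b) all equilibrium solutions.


Logistic ODE dP/dt = 0.1P(1 - P/45400) has equilibria where dP/dt = 0, i.e. P = 0 or P = 45400.
The coefficient (1 - P/K) = 0 when P = K, identifying K = 45400 as the carrying capacity.
(a) K = 45400; (b) equilibria P = 0 and P = 45400.


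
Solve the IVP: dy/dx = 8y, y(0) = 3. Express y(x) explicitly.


General solution of y' = 8y is y = Ce^(8x).
Apply y(0) = 3: C = 3.
Particular solution: y = 3e^(8x).


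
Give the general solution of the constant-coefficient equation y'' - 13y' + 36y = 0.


Characteristic equation: r² - 13r + 36 = 0.
Factor: (r - 9)(r - 4) = 0 ⇒ r = 9, 4 (distinct real).
General solution: y = C₁e^(9x) + C₂e^(4x).


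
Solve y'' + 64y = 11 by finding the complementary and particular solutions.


Homogeneous part: r² + 64 = 0 ⇒ r = ±8i, so y_h = C₁cos(8x) + C₂sin(8x).
Try constant y_p = A; plug in: 64A = 11 ⇒ A = 11/64.
General solution: y = C₁cos(8x) + C₂sin(8x) + 11/64.


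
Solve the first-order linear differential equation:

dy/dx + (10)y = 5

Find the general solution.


P(x) = 10, Q(x) = 5; integrating factor μ = e^(10x).
(μ y)' = 5e^(10x) ⇒ μ y = (1/2)e^(10x) + C.
Divide by μ: y = 1/2 + Ce^(-10x).


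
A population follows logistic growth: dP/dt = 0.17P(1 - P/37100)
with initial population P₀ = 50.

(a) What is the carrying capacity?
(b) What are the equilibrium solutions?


Logistic ODE dP/dt = 0.17P(1 - P/37100) has equilibria where dP/dt = 0, i.e. P = 0 or P = 37100.
The coefficient (1 - P/K) = 0 when P = K, identifying K = 37100 as the carrying capacity.
(a) K = 37100; (b) equilibria P = 0 and P = 37100.


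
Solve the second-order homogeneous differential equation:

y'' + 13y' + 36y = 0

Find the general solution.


Characteristic equation: r² + 13r + 36 = 0.
Factor: (r + 9)(r + 4) = 0 ⇒ r = -9, -4 (distinct real).
General solution: y = C₁e^(-9x) + C₂e^(-4x).


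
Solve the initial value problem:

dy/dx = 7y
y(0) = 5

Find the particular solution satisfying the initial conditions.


General solution of y' = 7y is y = Ce^(7x).
Apply y(0) = 5: C = 5.
Particular solution: y = 5e^(7x).


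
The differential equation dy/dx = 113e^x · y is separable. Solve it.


Separate variables: dy/y = 113e^x dx.
Integrate: ln|y| = 113e^x + C₀.
Exponentiate: y = Ce^(113e^x).


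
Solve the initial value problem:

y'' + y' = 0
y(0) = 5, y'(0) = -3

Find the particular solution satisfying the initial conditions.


Characteristic roots of r² + r = 0 are 0, -1.
General solution y = c₁ + c₂ e^(-x).
Apply y(0) = 5: c₁ + c₂ = 5. Apply y'(0) = -3: 0 c₁ - 1 c₂ = -3.
Solve: c₁ = 2, c₂ = 3.
Particular solution: y = 2 + 3e^(-x).


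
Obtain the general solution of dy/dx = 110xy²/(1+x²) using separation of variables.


Separate: dy/y² = 110x/(1+x²) dx.
Integrate LHS: ∫ dy/y² = -1/y.
Integrate RHS via u = 1+x²: 55ln(1+x²) + C.
Result: -1/y = 55ln(1+x²) + C.


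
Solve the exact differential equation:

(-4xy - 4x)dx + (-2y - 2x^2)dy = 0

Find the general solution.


Check exactness: ∂M/∂y = -4x and ∂N/∂x = -4x; equal, so the equation is exact.
Integrate M with respect to x (treating y as constant): ∫M dx = -2x^2y - 2x^2 + h(y).
Differentiate w.r.t. y and set equal to N: the x-dependent terms already match, leaving h'(y) = -2y. Integrate: h(y) = -y^2.
So F(x,y) = -y^2 - 2x^2y - 2x^2.
General solution: -y^2 - 2x^2y - 2x^2 = C.


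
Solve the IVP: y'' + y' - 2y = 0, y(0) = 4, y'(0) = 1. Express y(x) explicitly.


Characteristic roots of r² + r - 2 = 0 are -2, 1.
General solution y = c₁ e^(-2x) + c₂ e^(x).
Apply y(0) = 4: c₁ + c₂ = 4. Apply y'(0) = 1: -2 c₁ + 1 c₂ = 1.
Solve: c₁ = 1, c₂ = 3.
Particular solution: y = e^(-2x) + 3e^(x).


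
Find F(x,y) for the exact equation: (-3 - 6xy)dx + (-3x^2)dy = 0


Check exactness: ∂M/∂y = -6x and ∂N/∂x = -6x; equal, so the equation is exact.
Integrate M with respect to x (treating y as constant): ∫M dx = -3x - 3x^2y + h(y).
Differentiate w.r.t. y and set equal to N: all terms match, so h'(y) = 0 and h is a constant absorbed into C.
General solution: -3x - 3x^2y = C.


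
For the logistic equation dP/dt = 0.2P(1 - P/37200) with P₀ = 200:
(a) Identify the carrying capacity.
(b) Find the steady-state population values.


Logistic ODE dP/dt = 0.2P(1 - P/37200) has equilibria where dP/dt = 0, i.e. P = 0 or P = 37200.
The coefficient (1 - P/K) = 0 when P = K, identifying K = 37200 as the carrying capacity.
(a) K = 37200; (b) equilibria P = 0 and P = 37200.


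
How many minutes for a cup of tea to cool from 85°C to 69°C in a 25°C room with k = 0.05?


From T(t) = T_a + (T₀ - T_a)e^(-kt), set T(t) = 69:
(69 - 25) / (85 - 25) = e^(-0.05t), so t = -ln(0.733)/0.05 ≈ 6.2 minutes.


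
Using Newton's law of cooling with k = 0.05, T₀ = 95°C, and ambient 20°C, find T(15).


Newton's law: dT/dt = -k(T - T_a) has solution T(t) = T_a + (T₀ - T_a)e^(-kt).
Plug in T_a = 20, T₀ = 95, k = 0.05, t = 15: T(15) = 20 + (75)e^(-0.75) ≈ 55.4°C.


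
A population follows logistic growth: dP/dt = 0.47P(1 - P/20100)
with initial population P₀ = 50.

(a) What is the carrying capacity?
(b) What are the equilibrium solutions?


Logistic ODE dP/dt = 0.47P(1 - P/20100) has equilibria where dP/dt = 0, i.e. P = 0 or P = 20100.
The coefficient (1 - P/K) = 0 when P = K, identifying K = 20100 as the carrying capacity.
(a) K = 20100; (b) equilibria P = 0 and P = 20100.


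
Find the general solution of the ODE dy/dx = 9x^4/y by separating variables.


Separate variables: y dy = 9x^4 dx.
Integrate both sides: y²/2 = (9/5)x^5 + C₀.
Multiply by 2: y² = (18/5)x^5 + C.


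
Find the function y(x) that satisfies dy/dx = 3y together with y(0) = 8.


General solution of y' = 3y is y = Ce^(3x).
Apply y(0) = 8: C = 8.
Particular solution: y = 8e^(3x).


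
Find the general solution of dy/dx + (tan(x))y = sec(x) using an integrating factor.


P(x) = tan(x) ⇒ μ = e^(∫tan(x)dx) = sec(x).
(sec(x) y)' = sec²(x) ⇒ sec(x) y = tan(x) + C.
Multiply by cos(x): y = sin(x) + C·cos(x).


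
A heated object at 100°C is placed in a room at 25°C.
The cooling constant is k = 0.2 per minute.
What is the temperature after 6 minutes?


Newton's law: dT/dt = -k(T - T_a) has solution T(t) = T_a + (T₀ - T_a)e^(-kt).
Plug in T_a = 25, T₀ = 100, k = 0.2, t = 6: T(6) = 25 + (75)e^(-1.20) ≈ 47.6°C.


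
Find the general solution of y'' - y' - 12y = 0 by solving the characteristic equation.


Characteristic equation: r² - r - 12 = 0.
Factor: (r - 4)(r + 3) = 0 ⇒ r = 4, -3 (distinct real).
General solution: y = C₁e^(4x) + C₂e^(-3x).


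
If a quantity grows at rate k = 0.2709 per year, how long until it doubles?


Exponential growth: P(t) = P₀ e^(0.2709t). Set P(t)/P₀ = 2: e^(0.2709t) = 2.
Solve: t = ln(2)/0.2709 ≈ 2.56 years.


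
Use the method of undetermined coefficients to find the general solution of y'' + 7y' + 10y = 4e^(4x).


Characteristic roots of r² + 7r + 10 = 0 are -5, -2.
y_h = C₁e^(-5x) + C₂e^(-2x).
Forcing exponent 4 is not a characteristic root; try y_p = Ae^(4x).
Substitute: A·(16 + (7)·4 + (10)) = A·54 = 4, so A = 2/27.
General solution: y = C₁e^(-5x) + C₂e^(-2x) + (2/27)e^(4x).


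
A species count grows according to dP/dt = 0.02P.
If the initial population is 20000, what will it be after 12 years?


The ODE dP/dt = 0.02P has solution P(t) = P(0)e^(0.02t).
Substitute P(0) = 20000 and t = 12: P(12) = 20000 e^(0.24) ≈ 25425.


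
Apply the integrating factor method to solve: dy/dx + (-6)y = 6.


P(x) = -6 ⇒ μ = e^(-6x).
(μ y)' = 6e^(-6x) ⇒ μ y = -e^(-6x) + C.
Divide by μ: y = -1 + Ce^(6x).


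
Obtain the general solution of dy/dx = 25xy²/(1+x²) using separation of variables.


Separate: dy/y² = 25x/(1+x²) dx.
Integrate LHS: ∫ dy/y² = -1/y.
Integrate RHS via u = 1+x²: (25/2)ln(1+x²) + C.
Result: -1/y = (25/2)ln(1+x²) + C.


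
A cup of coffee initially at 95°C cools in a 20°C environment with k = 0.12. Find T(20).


Newton's law: dT/dt = -k(T - T_a) has solution T(t) = T_a + (T₀ - T_a)e^(-kt).
Plug in T_a = 20, T₀ = 95, k = 0.12, t = 20: T(20) = 20 + (75)e^(-2.40) ≈ 26.8°C.


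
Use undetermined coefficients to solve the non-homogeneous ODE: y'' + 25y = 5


Homogeneous part: r² + 25 = 0 ⇒ r = ±5i, so y_h = C₁cos(5x) + C₂sin(5x).
Try constant y_p = A; plug in: 25A = 5 ⇒ A = 1/5.
General solution: y = C₁cos(5x) + C₂sin(5x) + 1/5.


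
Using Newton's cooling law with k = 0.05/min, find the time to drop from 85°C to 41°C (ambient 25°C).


From T(t) = T_a + (T₀ - T_a)e^(-kt), set T(t) = 41:
(41 - 25) / (85 - 25) = e^(-0.05t), so t = -ln(0.267)/0.05 ≈ 26.4 minutes.


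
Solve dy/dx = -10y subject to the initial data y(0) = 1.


General solution of y' = -10y is y = Ce^(-10x).
Apply y(0) = 1: C = 1.
Particular solution: y = e^(-10x).


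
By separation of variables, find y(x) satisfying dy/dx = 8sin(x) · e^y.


Separate: e^(-y) dy = 8sin(x) dx.
Integrate: -e^(-y) = -8cos(x) + C₀.
Rearrange: e^(-y) = 8cos(x) + C.


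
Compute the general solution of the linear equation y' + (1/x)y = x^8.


P(x) = 1/x ⇒ μ = x^1.
(x^1 y)' = x^1·x^8 = x^9.
Integrate: x^1 y = x^10/(10) + C.
Solve for y: y = (1/10)x^9 + C/x^1.


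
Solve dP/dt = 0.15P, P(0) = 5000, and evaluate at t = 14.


The ODE dP/dt = 0.15P has solution P(t) = P(0)e^(0.15t).
Substitute P(0) = 5000 and t = 14: P(14) = 5000 e^(2.10) ≈ 40831.


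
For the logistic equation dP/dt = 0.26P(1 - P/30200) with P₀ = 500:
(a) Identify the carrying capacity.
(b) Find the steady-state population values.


Logistic ODE dP/dt = 0.26P(1 - P/30200) has equilibria where dP/dt = 0, i.e. P = 0 or P = 30200.
The coefficient (1 - P/K) = 0 when P = K, identifying K = 30200 as the carrying capacity.
(a) K = 30200; (b) equilibria P = 0 and P = 30200.


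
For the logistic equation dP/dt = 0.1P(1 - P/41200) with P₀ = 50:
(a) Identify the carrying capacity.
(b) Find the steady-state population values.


Logistic ODE dP/dt = 0.1P(1 - P/41200) has equilibria where dP/dt = 0, i.e. P = 0 or P = 41200.
The coefficient (1 - P/K) = 0 when P = K, identifying K = 41200 as the carrying capacity.
(a) K = 41200; (b) equilibria P = 0 and P = 41200.


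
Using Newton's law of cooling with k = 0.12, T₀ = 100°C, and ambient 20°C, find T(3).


Newton's law: dT/dt = -k(T - T_a) has solution T(t) = T_a + (T₀ - T_a)e^(-kt).
Plug in T_a = 20, T₀ = 100, k = 0.12, t = 3: T(3) = 20 + (80)e^(-0.36) ≈ 75.8°C.


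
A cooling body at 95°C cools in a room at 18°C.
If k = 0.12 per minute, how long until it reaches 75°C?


From T(t) = T_a + (T₀ - T_a)e^(-kt), set T(t) = 75:
(75 - 18) / (95 - 18) = e^(-0.12t), so t = -ln(0.740)/0.12 ≈ 2.5 minutes.


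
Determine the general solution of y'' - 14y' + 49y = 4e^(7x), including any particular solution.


Characteristic polynomial (r - 7)² = 0; repeated root r = 7.
y_h = (C₁ + C₂x)e^(7x). Forcing matches the repeated root (resonance), so try y_p = Ax² e^(7x).
Substitute and solve for A: 2A = 4, so A = 2.
General solution: y = (C₁ + C₂x + 2x²)e^(7x).


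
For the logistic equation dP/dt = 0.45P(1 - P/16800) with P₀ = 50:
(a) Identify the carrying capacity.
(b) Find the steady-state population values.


Logistic ODE dP/dt = 0.45P(1 - P/16800) has equilibria where dP/dt = 0, i.e. P = 0 or P = 16800.
The coefficient (1 - P/K) = 0 when P = K, identifying K = 16800 as the carrying capacity.
(a) K = 16800; (b) equilibria P = 0 and P = 16800.


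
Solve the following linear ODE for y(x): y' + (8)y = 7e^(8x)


P(x) = 8 ⇒ μ = e^(8x).
(μ y)' = 7e^(16x) ⇒ μ y = (7/16)e^(16x) + C.
Divide by μ: y = (7/16)e^(8x) + Ce^(-8x).


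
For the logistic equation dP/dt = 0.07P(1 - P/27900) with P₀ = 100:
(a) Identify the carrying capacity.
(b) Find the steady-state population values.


Logistic ODE dP/dt = 0.07P(1 - P/27900) has equilibria where dP/dt = 0, i.e. P = 0 or P = 27900.
The coefficient (1 - P/K) = 0 when P = K, identifying K = 27900 as the carrying capacity.
(a) K = 27900; (b) equilibria P = 0 and P = 27900.


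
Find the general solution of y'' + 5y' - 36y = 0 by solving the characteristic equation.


Characteristic equation: r² + 5r - 36 = 0.
Factor: (r - 4)(r + 9) = 0 ⇒ r = 4, -9 (distinct real).
General solution: y = C₁e^(4x) + C₂e^(-9x).


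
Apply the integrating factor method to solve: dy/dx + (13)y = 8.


P(x) = 13, Q(x) = 8; integrating factor μ = e^(13x).
(μ y)' = 8e^(13x) ⇒ μ y = (8/13)e^(13x) + C.
Divide by μ: y = 8/13 + Ce^(-13x).


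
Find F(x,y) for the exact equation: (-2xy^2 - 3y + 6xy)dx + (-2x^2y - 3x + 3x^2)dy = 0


Check exactness: ∂M/∂y = -4xy - 3 + 6x and ∂N/∂x = -4xy - 3 + 6x; equal, so the equation is exact.
Integrate M with respect to x (treating y as constant): ∫M dx = -x^2y^2 - 3xy + 3x^2y + h(y).
Differentiate w.r.t. y and set equal to N: all terms match, so h'(y) = 0 and h is a constant absorbed into C.
General solution: -x^2y^2 - 3xy + 3x^2y = C.


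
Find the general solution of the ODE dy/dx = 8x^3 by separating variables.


Integrate both sides with respect to x: y = ∫ 8x^3 dx = 2x^4 + C.


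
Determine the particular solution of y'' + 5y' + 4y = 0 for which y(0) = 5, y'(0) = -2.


Characteristic roots of r² + 5r + 4 = 0 are -4, -1.
General solution y = c₁ e^(-4x) + c₂ e^(-x).
Apply y(0) = 5: c₁ + c₂ = 5. Apply y'(0) = -2: -4 c₁ - 1 c₂ = -2.
Solve: c₁ = -1, c₂ = 6.
Particular solution: y = -e^(-4x) + 6e^(-x).


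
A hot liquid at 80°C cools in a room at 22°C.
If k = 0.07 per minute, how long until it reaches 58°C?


From T(t) = T_a + (T₀ - T_a)e^(-kt), set T(t) = 58:
(58 - 22) / (80 - 22) = e^(-0.07t), so t = -ln(0.621)/0.07 ≈ 6.8 minutes.


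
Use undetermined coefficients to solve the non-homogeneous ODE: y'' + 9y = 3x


Homogeneous: r² + 9 = 0 ⇒ r = ±3i, y_h = C₁cos(3x) + C₂sin(3x).
Polynomial forcing; try y_p = Ax + B. Then y_p'' + 9 y_p = 9(Ax + B) = 3x, so B = 0 and A = 1/3.
General solution: y = C₁cos(3x) + C₂sin(3x) + (1/3)x.


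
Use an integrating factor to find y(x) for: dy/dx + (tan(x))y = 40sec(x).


P(x) = tan(x) ⇒ μ = e^(∫tan(x)dx) = sec(x).
(sec(x) y)' = 40sec²(x) ⇒ sec(x) y = 40tan(x) + C.
Multiply by cos(x): y = 40sin(x) + C·cos(x).


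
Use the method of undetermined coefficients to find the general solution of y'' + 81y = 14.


Homogeneous part: r² + 81 = 0 ⇒ r = ±9i, so y_h = C₁cos(9x) + C₂sin(9x).
Try constant y_p = A; plug in: 81A = 14 ⇒ A = 14/81.
General solution: y = C₁cos(9x) + C₂sin(9x) + 14/81.


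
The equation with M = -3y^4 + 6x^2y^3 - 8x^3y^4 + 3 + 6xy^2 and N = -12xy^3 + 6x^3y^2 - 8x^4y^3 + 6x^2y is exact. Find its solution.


Check exactness: ∂M/∂y = -12y^3 + 18x^2y^2 - 32x^3y^3 + 12xy and ∂N/∂x = -12y^3 + 18x^2y^2 - 32x^3y^3 + 12xy; equal, so the equation is exact.
Integrate M with respect to x (treating y as constant): ∫M dx = -3xy^4 + 2x^3y^3 - 2x^4y^4 + 3x + 3x^2y^2 + h(y).
Differentiate w.r.t. y and set equal to N: all terms match, so h'(y) = 0 and h is a constant absorbed into C.
General solution: -3xy^4 + 2x^3y^3 - 2x^4y^4 + 3x + 3x^2y^2 = C.
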